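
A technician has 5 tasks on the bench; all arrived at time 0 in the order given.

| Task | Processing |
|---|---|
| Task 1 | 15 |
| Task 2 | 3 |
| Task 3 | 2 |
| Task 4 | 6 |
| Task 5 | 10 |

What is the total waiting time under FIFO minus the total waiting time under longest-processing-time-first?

-26

FIFO (arrival order): Task 1 Task 2 Task 3 Task 4 Task 5.
Task 1: waits 0, runs 0→15
Task 2: waits 15, runs 15→18
Task 3: waits 18, runs 18→20
Task 4: waits 20, runs 20→26
Task 5: waits 26, runs 26→36
Sum = 0+15+18+20+26 = 79.
LPT (decreasing processing time): Task 1 Task 5 Task 4 Task 2 Task 3.
Task 1: waits 0, runs 0→15
Task 5: waits 15, runs 15→25
Task 4: waits 25, runs 25→31
Task 2: waits 31, runs 31→34
Task 3: waits 34, runs 34→36
Sum = 0+15+25+31+34 = 105.
Difference = 79 − 105 = -26.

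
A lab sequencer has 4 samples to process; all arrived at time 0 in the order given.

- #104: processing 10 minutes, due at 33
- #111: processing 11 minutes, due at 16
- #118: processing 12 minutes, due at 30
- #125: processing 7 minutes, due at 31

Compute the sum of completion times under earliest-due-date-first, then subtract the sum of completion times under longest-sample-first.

-4

EDD (increasing due date): #111 #118 #125 #104.
#111: 0→11
#118: 11→23
#125: 23→30
#104: 30→40
Sum = 11+23+30+40 = 104.
LPT (decreasing processing time): #118 #111 #104 #125.
#118: 0→12
#111: 12→23
#104: 23→33
#125: 33→40
Sum = 12+23+33+40 = 108.
Difference = 104 − 108 = -4.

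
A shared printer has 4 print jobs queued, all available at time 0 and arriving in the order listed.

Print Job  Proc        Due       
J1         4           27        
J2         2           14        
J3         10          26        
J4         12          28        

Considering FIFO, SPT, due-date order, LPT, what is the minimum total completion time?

FIFO (arrival order): J1 J2 J3 J4.
J1: 0→4
J2: 4→6
J3: 6→16
J4: 16→28
Sum = 4+6+16+28 = 54.
SPT (increasing processing time): J2 J1 J3 J4.
J2: 0→2
J1: 2→6
J3: 6→16
J4: 16→28
Sum = 2+6+16+28 = 52.
EDD (increasing due date): J2 J3 J1 J4.
J2: 0→2
J3: 2→12
J1: 12→16
J4: 16→28
Sum = 2+12+16+28 = 58.
LPT (decreasing processing time): J4 J3 J1 J2.
J4: 0→12
J3: 12→22
J1: 22→26
J2: 26→28
Sum = 12+22+26+28 = 88.
FIFO 54, SPT 52, EDD 58, LPT 88 → minimum 52.

52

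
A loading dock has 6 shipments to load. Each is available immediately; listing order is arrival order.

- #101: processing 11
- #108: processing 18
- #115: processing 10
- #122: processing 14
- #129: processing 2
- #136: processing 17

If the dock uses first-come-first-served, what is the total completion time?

259

FIFO (arrival order): #101 #108 #115 #122 #129 #136.
#101: 0→11
#108: 11→29
#115: 29→39
#122: 39→53
#129: 53→55
#136: 55→72
Sum = 11+29+39+53+55+72 = 259.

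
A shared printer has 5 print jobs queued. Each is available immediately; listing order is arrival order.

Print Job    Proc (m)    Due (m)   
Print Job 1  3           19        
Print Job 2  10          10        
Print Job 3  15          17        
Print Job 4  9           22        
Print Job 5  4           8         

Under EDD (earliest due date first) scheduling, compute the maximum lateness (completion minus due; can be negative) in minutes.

19

EDD (increasing due date): Print Job 5 Print Job 2 Print Job 3 Print Job 1 Print Job 4.
Print Job 5: 0→4, due 8, lateness -4
Print Job 2: 4→14, due 10, lateness 4
Print Job 3: 14→29, due 17, lateness 12
Print Job 1: 29→32, due 19, lateness 13
Print Job 4: 32→41, due 22, lateness 19
Maximum = 19.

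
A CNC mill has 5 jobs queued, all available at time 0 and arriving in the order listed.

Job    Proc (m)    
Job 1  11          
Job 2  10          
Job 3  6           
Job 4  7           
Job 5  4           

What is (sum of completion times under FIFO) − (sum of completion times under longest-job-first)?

FIFO (arrival order): Job 1 Job 2 Job 3 Job 4 Job 5.
Job 1: 0→11
Job 2: 11→21
Job 3: 21→27
Job 4: 27→34
Job 5: 34→38
Sum = 11+21+27+34+38 = 131.
LPT (decreasing processing time): Job 1 Job 2 Job 4 Job 3 Job 5.
Job 1: 0→11
Job 2: 11→21
Job 4: 21→28
Job 3: 28→34
Job 5: 34→38
Sum = 11+21+28+34+38 = 132.
Difference = 131 − 132 = -1.

-1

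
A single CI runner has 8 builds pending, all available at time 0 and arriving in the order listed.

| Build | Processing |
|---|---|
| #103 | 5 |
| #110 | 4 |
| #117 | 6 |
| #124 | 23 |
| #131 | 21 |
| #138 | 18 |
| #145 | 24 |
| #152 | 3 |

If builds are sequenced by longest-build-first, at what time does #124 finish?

47

LPT (decreasing processing time): #145 #124 #131 #138 #117 #103 #110 #152.
#145: 0→24
#124: 24→47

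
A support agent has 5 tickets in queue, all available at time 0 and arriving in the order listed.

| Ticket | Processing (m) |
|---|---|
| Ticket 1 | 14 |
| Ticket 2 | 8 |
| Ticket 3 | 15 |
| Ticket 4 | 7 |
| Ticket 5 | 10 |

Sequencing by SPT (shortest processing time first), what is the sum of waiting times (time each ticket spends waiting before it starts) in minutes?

SPT (increasing processing time): Ticket 4 Ticket 2 Ticket 5 Ticket 1 Ticket 3.
Ticket 4: waits 0, runs 0→7
Ticket 2: waits 7, runs 7→15
Ticket 5: waits 15, runs 15→25
Ticket 1: waits 25, runs 25→39
Ticket 3: waits 39, runs 39→54
Sum = 0+7+15+25+39 = 86.

86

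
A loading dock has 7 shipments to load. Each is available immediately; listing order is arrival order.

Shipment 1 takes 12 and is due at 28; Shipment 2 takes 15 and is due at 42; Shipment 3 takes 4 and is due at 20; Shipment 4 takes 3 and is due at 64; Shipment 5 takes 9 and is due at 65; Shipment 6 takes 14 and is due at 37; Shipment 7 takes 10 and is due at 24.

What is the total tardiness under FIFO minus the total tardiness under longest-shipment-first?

-13

FIFO (arrival order): Shipment 1 Shipment 2 Shipment 3 Shipment 4 Shipment 5 Shipment 6 Shipment 7.
Shipment 1: 0→12, due 28, tardiness 0
Shipment 2: 12→27, due 42, tardiness 0
Shipment 3: 27→31, due 20, tardiness 11
Shipment 4: 31→34, due 64, tardiness 0
Shipment 5: 34→43, due 65, tardiness 0
Shipment 6: 43→57, due 37, tardiness 20
Shipment 7: 57→67, due 24, tardiness 43
Sum = 0+0+11+0+0+20+43 = 74.
LPT (decreasing processing time): Shipment 2 Shipment 6 Shipment 1 Shipment 7 Shipment 5 Shipment 3 Shipment 4.
Shipment 2: 0→15, due 42, tardiness 0
Shipment 6: 15→29, due 37, tardiness 0
Shipment 1: 29→41, due 28, tardiness 13
Shipment 7: 41→51, due 24, tardiness 27
Shipment 5: 51→60, due 65, tardiness 0
Shipment 3: 60→64, due 20, tardiness 44
Shipment 4: 64→67, due 64, tardiness 3
Sum = 0+0+13+27+0+44+3 = 87.
Difference = 74 − 87 = -13.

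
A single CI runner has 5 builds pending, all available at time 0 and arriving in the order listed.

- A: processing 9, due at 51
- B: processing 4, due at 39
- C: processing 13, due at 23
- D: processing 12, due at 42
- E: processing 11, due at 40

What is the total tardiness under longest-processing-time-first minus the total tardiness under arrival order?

-2

LPT (decreasing processing time): C D E A B.
C: 0→13, due 23, tardiness 0
D: 13→25, due 42, tardiness 0
E: 25→36, due 40, tardiness 0
A: 36→45, due 51, tardiness 0
B: 45→49, due 39, tardiness 10
Sum = 0+0+0+0+10 = 10.
FIFO (arrival order): A B C D E.
A: 0→9, due 51, tardiness 0
B: 9→13, due 39, tardiness 0
C: 13→26, due 23, tardiness 3
D: 26→38, due 42, tardiness 0
E: 38→49, due 40, tardiness 9
Sum = 0+0+3+0+9 = 12.
Difference = 10 − 12 = -2.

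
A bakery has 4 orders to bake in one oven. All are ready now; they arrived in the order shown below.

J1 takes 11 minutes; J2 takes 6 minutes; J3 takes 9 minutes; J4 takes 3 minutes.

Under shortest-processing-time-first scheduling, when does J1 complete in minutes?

29

SPT (increasing processing time): J4 J2 J3 J1.
J4: 0→3
J2: 3→9
J3: 9→18
J1: 18→29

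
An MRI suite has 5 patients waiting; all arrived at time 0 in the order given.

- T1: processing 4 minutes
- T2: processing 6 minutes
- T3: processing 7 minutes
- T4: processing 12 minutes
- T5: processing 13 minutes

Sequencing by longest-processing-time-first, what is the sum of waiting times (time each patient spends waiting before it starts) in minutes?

108

LPT (decreasing processing time): T5 T4 T3 T2 T1.
T5: waits 0, runs 0→13
T4: waits 13, runs 13→25
T3: waits 25, runs 25→32
T2: waits 32, runs 32→38
T1: waits 38, runs 38→42
Sum = 0+13+25+32+38 = 108.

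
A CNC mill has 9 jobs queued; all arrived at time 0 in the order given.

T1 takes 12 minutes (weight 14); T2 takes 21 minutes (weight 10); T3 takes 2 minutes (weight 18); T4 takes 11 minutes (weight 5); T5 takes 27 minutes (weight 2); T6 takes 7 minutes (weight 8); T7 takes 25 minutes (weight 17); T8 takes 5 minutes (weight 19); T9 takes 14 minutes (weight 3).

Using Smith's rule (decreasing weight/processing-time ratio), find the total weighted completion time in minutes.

WSPT (decreasing weight/processing-time ratio): T3 T8 T1 T6 T7 T2 T4 T9 T5.
T3: finishes 2, weight 18, w·C = 36
T8: finishes 7, weight 19, w·C = 133
T1: finishes 19, weight 14, w·C = 266
T6: finishes 26, weight 8, w·C = 208
T7: finishes 51, weight 17, w·C = 867
T2: finishes 72, weight 10, w·C = 720
T4: finishes 83, weight 5, w·C = 415
T9: finishes 97, weight 3, w·C = 291
T5: finishes 124, weight 2, w·C = 248
Sum = 36+133+266+208+867+720+415+291+248 = 3184.

3184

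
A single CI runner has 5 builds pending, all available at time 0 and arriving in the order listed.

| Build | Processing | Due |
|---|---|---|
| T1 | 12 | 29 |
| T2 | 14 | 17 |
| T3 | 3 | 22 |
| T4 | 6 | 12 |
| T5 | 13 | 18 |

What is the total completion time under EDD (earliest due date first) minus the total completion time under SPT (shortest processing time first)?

28

EDD (increasing due date): T4 T2 T5 T3 T1.
T4: 0→6
T2: 6→20
T5: 20→33
T3: 33→36
T1: 36→48
Sum = 6+20+33+36+48 = 143.
SPT (increasing processing time): T3 T4 T1 T5 T2.
T3: 0→3
T4: 3→9
T1: 9→21
T5: 21→34
T2: 34→48
Sum = 3+9+21+34+48 = 115.
Difference = 143 − 115 = 28.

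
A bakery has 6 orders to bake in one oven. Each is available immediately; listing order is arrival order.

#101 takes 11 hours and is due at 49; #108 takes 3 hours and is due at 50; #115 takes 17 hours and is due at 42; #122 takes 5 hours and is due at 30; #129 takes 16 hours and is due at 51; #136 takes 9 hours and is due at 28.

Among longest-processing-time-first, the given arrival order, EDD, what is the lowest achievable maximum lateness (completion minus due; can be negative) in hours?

LPT (decreasing processing time): #115 #129 #101 #136 #122 #108.
#115: 0→17, due 42, lateness -25
#129: 17→33, due 51, lateness -18
#101: 33→44, due 49, lateness -5
#136: 44→53, due 28, lateness 25
#122: 53→58, due 30, lateness 28
#108: 58→61, due 50, lateness 11
Maximum = 28.
FIFO (arrival order): #101 #108 #115 #122 #129 #136.
#101: 0→11, due 49, lateness -38
#108: 11→14, due 50, lateness -36
#115: 14→31, due 42, lateness -11
#122: 31→36, due 30, lateness 6
#129: 36→52, due 51, lateness 1
#136: 52→61, due 28, lateness 33
Maximum = 33.
EDD (increasing due date): #136 #122 #115 #101 #108 #129.
#136: 0→9, due 28, lateness -19
#122: 9→14, due 30, lateness -16
#115: 14→31, due 42, lateness -11
#101: 31→42, due 49, lateness -7
#108: 42→45, due 50, lateness -5
#129: 45→61, due 51, lateness 10
Maximum = 10.
LPT 28, FIFO 33, EDD 10 → minimum 10.

10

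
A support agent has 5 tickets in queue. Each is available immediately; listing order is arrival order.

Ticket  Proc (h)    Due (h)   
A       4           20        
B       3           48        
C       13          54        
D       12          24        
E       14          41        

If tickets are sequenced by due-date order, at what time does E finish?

EDD (increasing due date): A D E B C.
A: 0→4
D: 4→16
E: 16→30

30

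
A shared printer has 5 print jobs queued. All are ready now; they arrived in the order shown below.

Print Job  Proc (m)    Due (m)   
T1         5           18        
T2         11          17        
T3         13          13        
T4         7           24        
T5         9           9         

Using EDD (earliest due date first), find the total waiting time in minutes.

EDD (increasing due date): T5 T3 T2 T1 T4.
T5: waits 0, runs 0→9
T3: waits 9, runs 9→22
T2: waits 22, runs 22→33
T1: waits 33, runs 33→38
T4: waits 38, runs 38→45
Sum = 0+9+22+33+38 = 102.

102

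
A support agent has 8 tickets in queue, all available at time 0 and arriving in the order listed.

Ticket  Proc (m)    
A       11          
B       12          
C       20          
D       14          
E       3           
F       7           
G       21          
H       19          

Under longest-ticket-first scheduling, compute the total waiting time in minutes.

LPT (decreasing processing time): G C H D B A F E.
G: waits 0, runs 0→21
C: waits 21, runs 21→41
H: waits 41, runs 41→60
D: waits 60, runs 60→74
B: waits 74, runs 74→86
A: waits 86, runs 86→97
F: waits 97, runs 97→104
E: waits 104, runs 104→107
Sum = 0+21+41+60+74+86+97+104 = 483.

483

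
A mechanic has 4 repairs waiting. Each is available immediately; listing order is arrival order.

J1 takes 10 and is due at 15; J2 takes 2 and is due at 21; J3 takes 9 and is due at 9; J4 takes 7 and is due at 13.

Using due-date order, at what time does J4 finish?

16

EDD (increasing due date): J3 J4 J1 J2.
J3: 0→9
J4: 9→16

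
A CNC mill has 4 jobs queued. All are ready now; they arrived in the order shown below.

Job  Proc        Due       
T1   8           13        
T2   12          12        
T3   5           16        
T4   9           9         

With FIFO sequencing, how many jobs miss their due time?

FIFO (arrival order): T1 T2 T3 T4.
T1: 0→8, due 13, tardiness 0
T2: 8→20, due 12, tardiness 8
T3: 20→25, due 16, tardiness 9
T4: 25→34, due 9, tardiness 25
Late jobs: 3.

3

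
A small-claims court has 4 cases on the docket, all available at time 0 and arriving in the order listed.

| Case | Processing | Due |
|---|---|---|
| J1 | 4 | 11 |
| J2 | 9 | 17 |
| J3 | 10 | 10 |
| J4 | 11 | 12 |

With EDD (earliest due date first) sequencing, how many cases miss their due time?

3

EDD (increasing due date): J3 J1 J4 J2.
J3: 0→10, due 10, tardiness 0
J1: 10→14, due 11, tardiness 3
J4: 14→25, due 12, tardiness 13
J2: 25→34, due 17, tardiness 17
Late cases: 3.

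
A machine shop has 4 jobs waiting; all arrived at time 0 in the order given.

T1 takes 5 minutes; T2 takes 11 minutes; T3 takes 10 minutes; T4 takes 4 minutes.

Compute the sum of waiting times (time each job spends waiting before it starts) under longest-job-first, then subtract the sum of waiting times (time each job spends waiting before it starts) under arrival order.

11

LPT (decreasing processing time): T2 T3 T1 T4.
T2: waits 0, runs 0→11
T3: waits 11, runs 11→21
T1: waits 21, runs 21→26
T4: waits 26, runs 26→30
Sum = 0+11+21+26 = 58.
FIFO (arrival order): T1 T2 T3 T4.
T1: waits 0, runs 0→5
T2: waits 5, runs 5→16
T3: waits 16, runs 16→26
T4: waits 26, runs 26→30
Sum = 0+5+16+26 = 47.
Difference = 58 − 47 = 11.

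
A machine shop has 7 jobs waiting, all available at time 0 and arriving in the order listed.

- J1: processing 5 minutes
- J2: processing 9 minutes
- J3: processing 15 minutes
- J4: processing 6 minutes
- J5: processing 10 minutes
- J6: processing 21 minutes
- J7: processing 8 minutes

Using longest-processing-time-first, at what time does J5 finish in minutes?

LPT (decreasing processing time): J6 J3 J5 J2 J7 J4 J1.
J6: 0→21
J3: 21→36
J5: 36→46

46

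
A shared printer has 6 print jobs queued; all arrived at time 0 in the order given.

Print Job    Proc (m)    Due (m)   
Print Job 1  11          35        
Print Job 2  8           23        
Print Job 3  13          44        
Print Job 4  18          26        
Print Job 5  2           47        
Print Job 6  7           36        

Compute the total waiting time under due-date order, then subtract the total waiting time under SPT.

EDD (increasing due date): Print Job 2 Print Job 4 Print Job 1 Print Job 6 Print Job 3 Print Job 5.
Print Job 2: waits 0, runs 0→8
Print Job 4: waits 8, runs 8→26
Print Job 1: waits 26, runs 26→37
Print Job 6: waits 37, runs 37→44
Print Job 3: waits 44, runs 44→57
Print Job 5: waits 57, runs 57→59
Sum = 0+8+26+37+44+57 = 172.
SPT (increasing processing time): Print Job 5 Print Job 6 Print Job 2 Print Job 1 Print Job 3 Print Job 4.
Print Job 5: waits 0, runs 0→2
Print Job 6: waits 2, runs 2→9
Print Job 2: waits 9, runs 9→17
Print Job 1: waits 17, runs 17→28
Print Job 3: waits 28, runs 28→41
Print Job 4: waits 41, runs 41→59
Sum = 0+2+9+17+28+41 = 97.
Difference = 172 − 97 = 75.

75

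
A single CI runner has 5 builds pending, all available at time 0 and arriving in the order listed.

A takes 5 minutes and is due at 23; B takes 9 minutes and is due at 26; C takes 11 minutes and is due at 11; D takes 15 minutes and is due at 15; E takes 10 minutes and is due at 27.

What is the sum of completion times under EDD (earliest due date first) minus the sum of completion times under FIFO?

24

EDD (increasing due date): C D A B E.
C: 0→11
D: 11→26
A: 26→31
B: 31→40
E: 40→50
Sum = 11+26+31+40+50 = 158.
FIFO (arrival order): A B C D E.
A: 0→5
B: 5→14
C: 14→25
D: 25→40
E: 40→50
Sum = 5+14+25+40+50 = 134.
Difference = 158 − 134 = 24.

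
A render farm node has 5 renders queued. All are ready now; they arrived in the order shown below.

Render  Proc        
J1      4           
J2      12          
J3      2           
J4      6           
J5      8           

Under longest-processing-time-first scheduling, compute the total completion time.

LPT (decreasing processing time): J2 J5 J4 J1 J3.
J2: 0→12
J5: 12→20
J4: 20→26
J1: 26→30
J3: 30→32
Sum = 12+20+26+30+32 = 120.

120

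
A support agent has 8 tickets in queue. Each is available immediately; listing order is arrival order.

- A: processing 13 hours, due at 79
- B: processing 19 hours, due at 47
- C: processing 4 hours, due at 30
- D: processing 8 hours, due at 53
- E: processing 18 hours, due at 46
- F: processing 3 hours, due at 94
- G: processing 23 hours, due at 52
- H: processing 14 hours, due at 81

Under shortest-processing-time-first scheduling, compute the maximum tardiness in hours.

SPT (increasing processing time): F C D A H E B G.
F: 0→3, due 94, tardiness 0
C: 3→7, due 30, tardiness 0
D: 7→15, due 53, tardiness 0
A: 15→28, due 79, tardiness 0
H: 28→42, due 81, tardiness 0
E: 42→60, due 46, tardiness 14
B: 60→79, due 47, tardiness 32
G: 79→102, due 52, tardiness 50
Maximum = 50.

50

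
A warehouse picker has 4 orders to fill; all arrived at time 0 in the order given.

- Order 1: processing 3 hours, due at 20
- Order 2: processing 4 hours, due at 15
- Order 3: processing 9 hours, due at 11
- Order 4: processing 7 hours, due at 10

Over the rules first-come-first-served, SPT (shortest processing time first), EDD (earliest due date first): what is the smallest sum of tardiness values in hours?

FIFO (arrival order): Order 1 Order 2 Order 3 Order 4.
Order 1: 0→3, due 20, tardiness 0
Order 2: 3→7, due 15, tardiness 0
Order 3: 7→16, due 11, tardiness 5
Order 4: 16→23, due 10, tardiness 13
Sum = 0+0+5+13 = 18.
SPT (increasing processing time): Order 1 Order 2 Order 4 Order 3.
Order 1: 0→3, due 20, tardiness 0
Order 2: 3→7, due 15, tardiness 0
Order 4: 7→14, due 10, tardiness 4
Order 3: 14→23, due 11, tardiness 12
Sum = 0+0+4+12 = 16.
EDD (increasing due date): Order 4 Order 3 Order 2 Order 1.
Order 4: 0→7, due 10, tardiness 0
Order 3: 7→16, due 11, tardiness 5
Order 2: 16→20, due 15, tardiness 5
Order 1: 20→23, due 20, tardiness 3
Sum = 0+5+5+3 = 13.
FIFO 18, SPT 16, EDD 13 → minimum 13.

13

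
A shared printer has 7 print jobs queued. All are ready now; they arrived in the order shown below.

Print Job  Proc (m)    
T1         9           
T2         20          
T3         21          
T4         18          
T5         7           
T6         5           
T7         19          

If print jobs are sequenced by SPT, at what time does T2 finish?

78

SPT (increasing processing time): T6 T5 T1 T4 T7 T2 T3.
T6: 0→5
T5: 5→12
T1: 12→21
T4: 21→39
T7: 39→58
T2: 58→78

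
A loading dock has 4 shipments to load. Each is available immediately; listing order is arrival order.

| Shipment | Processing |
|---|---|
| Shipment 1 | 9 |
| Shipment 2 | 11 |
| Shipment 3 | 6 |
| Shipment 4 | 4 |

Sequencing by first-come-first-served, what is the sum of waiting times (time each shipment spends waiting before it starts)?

55

FIFO (arrival order): Shipment 1 Shipment 2 Shipment 3 Shipment 4.
Shipment 1: waits 0, runs 0→9
Shipment 2: waits 9, runs 9→20
Shipment 3: waits 20, runs 20→26
Shipment 4: waits 26, runs 26→30
Sum = 0+9+20+26 = 55.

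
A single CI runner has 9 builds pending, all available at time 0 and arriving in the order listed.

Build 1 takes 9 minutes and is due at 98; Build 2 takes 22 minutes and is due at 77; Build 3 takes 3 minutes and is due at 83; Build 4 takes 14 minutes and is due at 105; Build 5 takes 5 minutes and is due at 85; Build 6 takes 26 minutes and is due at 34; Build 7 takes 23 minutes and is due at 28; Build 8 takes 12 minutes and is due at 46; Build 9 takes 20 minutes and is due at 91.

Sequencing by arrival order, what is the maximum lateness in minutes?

74

FIFO (arrival order): Build 1 Build 2 Build 3 Build 4 Build 5 Build 6 Build 7 Build 8 Build 9.
Build 1: 0→9, due 98, lateness -89
Build 2: 9→31, due 77, lateness -46
Build 3: 31→34, due 83, lateness -49
Build 4: 34→48, due 105, lateness -57
Build 5: 48→53, due 85, lateness -32
Build 6: 53→79, due 34, lateness 45
Build 7: 79→102, due 28, lateness 74
Build 8: 102→114, due 46, lateness 68
Build 9: 114→134, due 91, lateness 43
Maximum = 74.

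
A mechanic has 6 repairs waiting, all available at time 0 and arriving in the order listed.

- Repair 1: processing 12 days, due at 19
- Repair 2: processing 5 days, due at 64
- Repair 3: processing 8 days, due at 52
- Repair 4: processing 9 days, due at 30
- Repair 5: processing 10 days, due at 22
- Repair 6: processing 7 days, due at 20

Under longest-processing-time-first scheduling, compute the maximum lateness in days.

LPT (decreasing processing time): Repair 1 Repair 5 Repair 4 Repair 3 Repair 6 Repair 2.
Repair 1: 0→12, due 19, lateness -7
Repair 5: 12→22, due 22, lateness 0
Repair 4: 22→31, due 30, lateness 1
Repair 3: 31→39, due 52, lateness -13
Repair 6: 39→46, due 20, lateness 26
Repair 2: 46→51, due 64, lateness -13
Maximum = 26.

26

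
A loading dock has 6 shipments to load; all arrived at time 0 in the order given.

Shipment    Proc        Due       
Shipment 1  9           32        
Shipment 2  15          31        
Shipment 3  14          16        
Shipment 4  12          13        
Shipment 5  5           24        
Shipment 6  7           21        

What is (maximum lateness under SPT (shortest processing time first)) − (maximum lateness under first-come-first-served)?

-10

SPT (increasing processing time): Shipment 5 Shipment 6 Shipment 1 Shipment 4 Shipment 3 Shipment 2.
Shipment 5: 0→5, due 24, lateness -19
Shipment 6: 5→12, due 21, lateness -9
Shipment 1: 12→21, due 32, lateness -11
Shipment 4: 21→33, due 13, lateness 20
Shipment 3: 33→47, due 16, lateness 31
Shipment 2: 47→62, due 31, lateness 31
Maximum = 31.
FIFO (arrival order): Shipment 1 Shipment 2 Shipment 3 Shipment 4 Shipment 5 Shipment 6.
Shipment 1: 0→9, due 32, lateness -23
Shipment 2: 9→24, due 31, lateness -7
Shipment 3: 24→38, due 16, lateness 22
Shipment 4: 38→50, due 13, lateness 37
Shipment 5: 50→55, due 24, lateness 31
Shipment 6: 55→62, due 21, lateness 41
Maximum = 41.
Difference = 31 − 41 = -10.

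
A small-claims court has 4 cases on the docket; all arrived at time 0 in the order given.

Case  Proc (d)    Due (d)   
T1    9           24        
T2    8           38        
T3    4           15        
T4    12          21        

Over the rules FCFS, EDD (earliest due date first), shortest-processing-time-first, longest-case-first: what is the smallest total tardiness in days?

1

FIFO (arrival order): T1 T2 T3 T4.
T1: 0→9, due 24, tardiness 0
T2: 9→17, due 38, tardiness 0
T3: 17→21, due 15, tardiness 6
T4: 21→33, due 21, tardiness 12
Sum = 0+0+6+12 = 18.
EDD (increasing due date): T3 T4 T1 T2.
T3: 0→4, due 15, tardiness 0
T4: 4→16, due 21, tardiness 0
T1: 16→25, due 24, tardiness 1
T2: 25→33, due 38, tardiness 0
Sum = 0+0+1+0 = 1.
SPT (increasing processing time): T3 T2 T1 T4.
T3: 0→4, due 15, tardiness 0
T2: 4→12, due 38, tardiness 0
T1: 12→21, due 24, tardiness 0
T4: 21→33, due 21, tardiness 12
Sum = 0+0+0+12 = 12.
LPT (decreasing processing time): T4 T1 T2 T3.
T4: 0→12, due 21, tardiness 0
T1: 12→21, due 24, tardiness 0
T2: 21→29, due 38, tardiness 0
T3: 29→33, due 15, tardiness 18
Sum = 0+0+0+18 = 18.
FIFO 18, EDD 1, SPT 12, LPT 18 → minimum 1.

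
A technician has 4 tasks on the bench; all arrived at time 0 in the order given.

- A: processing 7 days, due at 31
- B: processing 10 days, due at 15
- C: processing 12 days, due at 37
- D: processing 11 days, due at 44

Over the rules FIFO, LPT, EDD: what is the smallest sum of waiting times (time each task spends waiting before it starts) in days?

53

FIFO (arrival order): A B C D.
A: waits 0, runs 0→7
B: waits 7, runs 7→17
C: waits 17, runs 17→29
D: waits 29, runs 29→40
Sum = 0+7+17+29 = 53.
LPT (decreasing processing time): C D B A.
C: waits 0, runs 0→12
D: waits 12, runs 12→23
B: waits 23, runs 23→33
A: waits 33, runs 33→40
Sum = 0+12+23+33 = 68.
EDD (increasing due date): B A C D.
B: waits 0, runs 0→10
A: waits 10, runs 10→17
C: waits 17, runs 17→29
D: waits 29, runs 29→40
Sum = 0+10+17+29 = 56.
FIFO 53, LPT 68, EDD 56 → minimum 53.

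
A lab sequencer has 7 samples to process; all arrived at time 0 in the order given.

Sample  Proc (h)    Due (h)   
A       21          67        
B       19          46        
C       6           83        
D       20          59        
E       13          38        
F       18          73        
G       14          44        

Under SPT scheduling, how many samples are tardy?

3

SPT (increasing processing time): C E G F B D A.
C: 0→6, due 83, tardiness 0
E: 6→19, due 38, tardiness 0
G: 19→33, due 44, tardiness 0
F: 33→51, due 73, tardiness 0
B: 51→70, due 46, tardiness 24
D: 70→90, due 59, tardiness 31
A: 90→111, due 67, tardiness 44
Late samples: 3.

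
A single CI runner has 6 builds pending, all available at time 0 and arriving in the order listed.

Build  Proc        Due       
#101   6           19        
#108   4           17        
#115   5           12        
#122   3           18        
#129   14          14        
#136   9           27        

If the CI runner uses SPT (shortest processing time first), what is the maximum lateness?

27

SPT (increasing processing time): #122 #108 #115 #101 #136 #129.
#122: 0→3, due 18, lateness -15
#108: 3→7, due 17, lateness -10
#115: 7→12, due 12, lateness 0
#101: 12→18, due 19, lateness -1
#136: 18→27, due 27, lateness 0
#129: 27→41, due 14, lateness 27
Maximum = 27.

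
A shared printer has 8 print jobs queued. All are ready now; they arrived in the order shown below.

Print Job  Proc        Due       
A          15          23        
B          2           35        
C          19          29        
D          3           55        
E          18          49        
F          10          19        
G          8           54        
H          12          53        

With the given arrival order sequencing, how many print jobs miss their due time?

FIFO (arrival order): A B C D E F G H.
A: 0→15, due 23, tardiness 0
B: 15→17, due 35, tardiness 0
C: 17→36, due 29, tardiness 7
D: 36→39, due 55, tardiness 0
E: 39→57, due 49, tardiness 8
F: 57→67, due 19, tardiness 48
G: 67→75, due 54, tardiness 21
H: 75→87, due 53, tardiness 34
Late print jobs: 5.

5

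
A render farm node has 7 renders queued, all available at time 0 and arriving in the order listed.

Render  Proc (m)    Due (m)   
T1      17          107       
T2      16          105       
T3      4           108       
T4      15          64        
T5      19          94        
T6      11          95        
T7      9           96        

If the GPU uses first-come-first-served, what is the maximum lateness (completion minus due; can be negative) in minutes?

-5

FIFO (arrival order): T1 T2 T3 T4 T5 T6 T7.
T1: 0→17, due 107, lateness -90
T2: 17→33, due 105, lateness -72
T3: 33→37, due 108, lateness -71
T4: 37→52, due 64, lateness -12
T5: 52→71, due 94, lateness -23
T6: 71→82, due 95, lateness -13
T7: 82→91, due 96, lateness -5
Maximum = -5.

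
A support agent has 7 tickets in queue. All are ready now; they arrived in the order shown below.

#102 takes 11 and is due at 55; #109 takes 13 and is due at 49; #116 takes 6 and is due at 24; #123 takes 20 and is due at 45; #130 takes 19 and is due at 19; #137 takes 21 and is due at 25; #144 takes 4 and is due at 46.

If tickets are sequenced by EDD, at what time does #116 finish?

25

EDD (increasing due date): #130 #116 #137 #123 #144 #109 #102.
#130: 0→19
#116: 19→25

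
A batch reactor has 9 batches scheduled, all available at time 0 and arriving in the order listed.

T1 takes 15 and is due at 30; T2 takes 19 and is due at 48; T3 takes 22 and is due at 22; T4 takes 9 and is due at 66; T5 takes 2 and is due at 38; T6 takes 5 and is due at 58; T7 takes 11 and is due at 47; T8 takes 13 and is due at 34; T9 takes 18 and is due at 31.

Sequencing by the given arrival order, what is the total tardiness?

258

FIFO (arrival order): T1 T2 T3 T4 T5 T6 T7 T8 T9.
T1: 0→15, due 30, tardiness 0
T2: 15→34, due 48, tardiness 0
T3: 34→56, due 22, tardiness 34
T4: 56→65, due 66, tardiness 0
T5: 65→67, due 38, tardiness 29
T6: 67→72, due 58, tardiness 14
T7: 72→83, due 47, tardiness 36
T8: 83→96, due 34, tardiness 62
T9: 96→114, due 31, tardiness 83
Sum = 0+0+34+0+29+14+36+62+83 = 258.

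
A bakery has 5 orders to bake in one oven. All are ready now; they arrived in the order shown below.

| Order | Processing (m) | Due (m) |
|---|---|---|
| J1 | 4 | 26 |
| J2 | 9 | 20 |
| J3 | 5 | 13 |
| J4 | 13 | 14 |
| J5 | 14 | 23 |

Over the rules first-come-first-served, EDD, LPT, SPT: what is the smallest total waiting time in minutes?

FIFO (arrival order): J1 J2 J3 J4 J5.
J1: waits 0, runs 0→4
J2: waits 4, runs 4→13
J3: waits 13, runs 13→18
J4: waits 18, runs 18→31
J5: waits 31, runs 31→45
Sum = 0+4+13+18+31 = 66.
EDD (increasing due date): J3 J4 J2 J5 J1.
J3: waits 0, runs 0→5
J4: waits 5, runs 5→18
J2: waits 18, runs 18→27
J5: waits 27, runs 27→41
J1: waits 41, runs 41→45
Sum = 0+5+18+27+41 = 91.
LPT (decreasing processing time): J5 J4 J2 J3 J1.
J5: waits 0, runs 0→14
J4: waits 14, runs 14→27
J2: waits 27, runs 27→36
J3: waits 36, runs 36→41
J1: waits 41, runs 41→45
Sum = 0+14+27+36+41 = 118.
SPT (increasing processing time): J1 J3 J2 J4 J5.
J1: waits 0, runs 0→4
J3: waits 4, runs 4→9
J2: waits 9, runs 9→18
J4: waits 18, runs 18→31
J5: waits 31, runs 31→45
Sum = 0+4+9+18+31 = 62.
FIFO 66, EDD 91, LPT 118, SPT 62 → minimum 62.

62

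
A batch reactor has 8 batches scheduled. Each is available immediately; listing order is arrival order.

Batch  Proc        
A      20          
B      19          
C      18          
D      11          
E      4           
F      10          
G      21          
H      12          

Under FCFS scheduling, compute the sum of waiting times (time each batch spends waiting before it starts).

441

FIFO (arrival order): A B C D E F G H.
A: waits 0, runs 0→20
B: waits 20, runs 20→39
C: waits 39, runs 39→57
D: waits 57, runs 57→68
E: waits 68, runs 68→72
F: waits 72, runs 72→82
G: waits 82, runs 82→103
H: waits 103, runs 103→115
Sum = 0+20+39+57+68+72+82+103 = 441.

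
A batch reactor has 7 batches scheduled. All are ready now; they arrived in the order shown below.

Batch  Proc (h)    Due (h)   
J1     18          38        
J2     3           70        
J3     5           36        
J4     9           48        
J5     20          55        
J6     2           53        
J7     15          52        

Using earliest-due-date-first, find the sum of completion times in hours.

297

EDD (increasing due date): J3 J1 J4 J7 J6 J5 J2.
J3: 0→5
J1: 5→23
J4: 23→32
J7: 32→47
J6: 47→49
J5: 49→69
J2: 69→72
Sum = 5+23+32+47+49+69+72 = 297.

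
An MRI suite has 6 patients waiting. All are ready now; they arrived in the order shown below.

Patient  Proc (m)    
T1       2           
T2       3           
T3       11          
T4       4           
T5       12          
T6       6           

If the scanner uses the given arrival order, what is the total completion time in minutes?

FIFO (arrival order): T1 T2 T3 T4 T5 T6.
T1: 0→2
T2: 2→5
T3: 5→16
T4: 16→20
T5: 20→32
T6: 32→38
Sum = 2+5+16+20+32+38 = 113.

113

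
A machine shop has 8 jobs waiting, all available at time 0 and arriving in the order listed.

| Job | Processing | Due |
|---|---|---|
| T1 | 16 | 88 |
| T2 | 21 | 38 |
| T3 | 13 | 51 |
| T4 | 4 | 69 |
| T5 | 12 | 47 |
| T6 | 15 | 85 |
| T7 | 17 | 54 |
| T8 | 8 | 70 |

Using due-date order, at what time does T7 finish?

63

EDD (increasing due date): T2 T5 T3 T7 T4 T8 T6 T1.
T2: 0→21
T5: 21→33
T3: 33→46
T7: 46→63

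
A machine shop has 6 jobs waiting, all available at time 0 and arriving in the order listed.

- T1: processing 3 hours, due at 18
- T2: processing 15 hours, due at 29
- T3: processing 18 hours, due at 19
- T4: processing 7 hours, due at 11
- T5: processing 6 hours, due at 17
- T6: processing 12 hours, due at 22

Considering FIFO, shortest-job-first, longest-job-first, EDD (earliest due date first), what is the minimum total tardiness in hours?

67

FIFO (arrival order): T1 T2 T3 T4 T5 T6.
T1: 0→3, due 18, tardiness 0
T2: 3→18, due 29, tardiness 0
T3: 18→36, due 19, tardiness 17
T4: 36→43, due 11, tardiness 32
T5: 43→49, due 17, tardiness 32
T6: 49→61, due 22, tardiness 39
Sum = 0+0+17+32+32+39 = 120.
SPT (increasing processing time): T1 T5 T4 T6 T2 T3.
T1: 0→3, due 18, tardiness 0
T5: 3→9, due 17, tardiness 0
T4: 9→16, due 11, tardiness 5
T6: 16→28, due 22, tardiness 6
T2: 28→43, due 29, tardiness 14
T3: 43→61, due 19, tardiness 42
Sum = 0+0+5+6+14+42 = 67.
LPT (decreasing processing time): T3 T2 T6 T4 T5 T1.
T3: 0→18, due 19, tardiness 0
T2: 18→33, due 29, tardiness 4
T6: 33→45, due 22, tardiness 23
T4: 45→52, due 11, tardiness 41
T5: 52→58, due 17, tardiness 41
T1: 58→61, due 18, tardiness 43
Sum = 0+4+23+41+41+43 = 152.
EDD (increasing due date): T4 T5 T1 T3 T6 T2.
T4: 0→7, due 11, tardiness 0
T5: 7→13, due 17, tardiness 0
T1: 13→16, due 18, tardiness 0
T3: 16→34, due 19, tardiness 15
T6: 34→46, due 22, tardiness 24
T2: 46→61, due 29, tardiness 32
Sum = 0+0+0+15+24+32 = 71.
FIFO 120, SPT 67, LPT 152, EDD 71 → minimum 67.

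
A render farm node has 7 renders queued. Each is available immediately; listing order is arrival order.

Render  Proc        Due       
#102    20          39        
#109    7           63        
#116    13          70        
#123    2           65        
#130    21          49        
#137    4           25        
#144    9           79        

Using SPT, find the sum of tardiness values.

43

SPT (increasing processing time): #123 #137 #109 #144 #116 #102 #130.
#123: 0→2, due 65, tardiness 0
#137: 2→6, due 25, tardiness 0
#109: 6→13, due 63, tardiness 0
#144: 13→22, due 79, tardiness 0
#116: 22→35, due 70, tardiness 0
#102: 35→55, due 39, tardiness 16
#130: 55→76, due 49, tardiness 27
Sum = 0+0+0+0+0+16+27 = 43.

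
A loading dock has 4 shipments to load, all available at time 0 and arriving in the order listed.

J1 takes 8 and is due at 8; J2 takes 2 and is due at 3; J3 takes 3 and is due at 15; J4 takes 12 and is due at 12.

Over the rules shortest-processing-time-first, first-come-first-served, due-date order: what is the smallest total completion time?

45

SPT (increasing processing time): J2 J3 J1 J4.
J2: 0→2
J3: 2→5
J1: 5→13
J4: 13→25
Sum = 2+5+13+25 = 45.
FIFO (arrival order): J1 J2 J3 J4.
J1: 0→8
J2: 8→10
J3: 10→13
J4: 13→25
Sum = 8+10+13+25 = 56.
EDD (increasing due date): J2 J1 J4 J3.
J2: 0→2
J1: 2→10
J4: 10→22
J3: 22→25
Sum = 2+10+22+25 = 59.
SPT 45, FIFO 56, EDD 59 → minimum 45.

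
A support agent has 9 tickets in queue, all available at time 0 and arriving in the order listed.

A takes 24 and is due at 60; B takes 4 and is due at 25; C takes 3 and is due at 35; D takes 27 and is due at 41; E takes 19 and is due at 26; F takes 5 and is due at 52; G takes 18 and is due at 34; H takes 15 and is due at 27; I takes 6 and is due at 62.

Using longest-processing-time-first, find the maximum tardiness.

LPT (decreasing processing time): D A E G H I F B C.
D: 0→27, due 41, tardiness 0
A: 27→51, due 60, tardiness 0
E: 51→70, due 26, tardiness 44
G: 70→88, due 34, tardiness 54
H: 88→103, due 27, tardiness 76
I: 103→109, due 62, tardiness 47
F: 109→114, due 52, tardiness 62
B: 114→118, due 25, tardiness 93
C: 118→121, due 35, tardiness 86
Maximum = 93.

93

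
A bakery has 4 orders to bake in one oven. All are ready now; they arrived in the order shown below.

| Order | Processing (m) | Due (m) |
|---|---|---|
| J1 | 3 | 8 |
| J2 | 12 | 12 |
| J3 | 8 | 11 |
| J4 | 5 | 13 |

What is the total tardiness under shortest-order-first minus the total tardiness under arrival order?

-9

SPT (increasing processing time): J1 J4 J3 J2.
J1: 0→3, due 8, tardiness 0
J4: 3→8, due 13, tardiness 0
J3: 8→16, due 11, tardiness 5
J2: 16→28, due 12, tardiness 16
Sum = 0+0+5+16 = 21.
FIFO (arrival order): J1 J2 J3 J4.
J1: 0→3, due 8, tardiness 0
J2: 3→15, due 12, tardiness 3
J3: 15→23, due 11, tardiness 12
J4: 23→28, due 13, tardiness 15
Sum = 0+3+12+15 = 30.
Difference = 21 − 30 = -9.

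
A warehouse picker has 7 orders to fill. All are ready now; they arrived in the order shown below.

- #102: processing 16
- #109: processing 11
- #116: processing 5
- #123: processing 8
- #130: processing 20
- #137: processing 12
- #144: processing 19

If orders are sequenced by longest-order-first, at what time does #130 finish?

20

LPT (decreasing processing time): #130 #144 #102 #137 #109 #123 #116.
#130: 0→20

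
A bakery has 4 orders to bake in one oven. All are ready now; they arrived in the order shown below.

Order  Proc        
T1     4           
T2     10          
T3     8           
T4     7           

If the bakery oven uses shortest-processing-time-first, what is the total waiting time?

34

SPT (increasing processing time): T1 T4 T3 T2.
T1: waits 0, runs 0→4
T4: waits 4, runs 4→11
T3: waits 11, runs 11→19
T2: waits 19, runs 19→29
Sum = 0+4+11+19 = 34.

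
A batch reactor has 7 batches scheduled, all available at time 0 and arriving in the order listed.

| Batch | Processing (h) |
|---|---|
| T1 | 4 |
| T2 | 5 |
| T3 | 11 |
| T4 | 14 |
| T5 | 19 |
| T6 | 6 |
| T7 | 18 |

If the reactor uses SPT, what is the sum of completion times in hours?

229

SPT (increasing processing time): T1 T2 T6 T3 T4 T7 T5.
T1: 0→4
T2: 4→9
T6: 9→15
T3: 15→26
T4: 26→40
T7: 40→58
T5: 58→77
Sum = 4+9+15+26+40+58+77 = 229.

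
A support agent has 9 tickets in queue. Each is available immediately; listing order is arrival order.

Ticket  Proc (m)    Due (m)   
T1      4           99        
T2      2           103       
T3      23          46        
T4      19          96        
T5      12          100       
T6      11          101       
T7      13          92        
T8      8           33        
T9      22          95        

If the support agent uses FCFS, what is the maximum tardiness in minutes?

FIFO (arrival order): T1 T2 T3 T4 T5 T6 T7 T8 T9.
T1: 0→4, due 99, tardiness 0
T2: 4→6, due 103, tardiness 0
T3: 6→29, due 46, tardiness 0
T4: 29→48, due 96, tardiness 0
T5: 48→60, due 100, tardiness 0
T6: 60→71, due 101, tardiness 0
T7: 71→84, due 92, tardiness 0
T8: 84→92, due 33, tardiness 59
T9: 92→114, due 95, tardiness 19
Maximum = 59.

59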